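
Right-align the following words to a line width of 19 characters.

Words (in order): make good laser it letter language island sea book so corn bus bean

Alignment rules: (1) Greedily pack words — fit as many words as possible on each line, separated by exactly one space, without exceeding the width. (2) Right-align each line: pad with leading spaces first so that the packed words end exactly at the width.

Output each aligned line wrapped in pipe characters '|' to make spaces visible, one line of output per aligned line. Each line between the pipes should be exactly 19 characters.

Answer: | make good laser it|
|    letter language|
| island sea book so|
|      corn bus bean|

Derivation:
Line 1: ['make', 'good', 'laser', 'it'] (min_width=18, slack=1)
Line 2: ['letter', 'language'] (min_width=15, slack=4)
Line 3: ['island', 'sea', 'book', 'so'] (min_width=18, slack=1)
Line 4: ['corn', 'bus', 'bean'] (min_width=13, slack=6)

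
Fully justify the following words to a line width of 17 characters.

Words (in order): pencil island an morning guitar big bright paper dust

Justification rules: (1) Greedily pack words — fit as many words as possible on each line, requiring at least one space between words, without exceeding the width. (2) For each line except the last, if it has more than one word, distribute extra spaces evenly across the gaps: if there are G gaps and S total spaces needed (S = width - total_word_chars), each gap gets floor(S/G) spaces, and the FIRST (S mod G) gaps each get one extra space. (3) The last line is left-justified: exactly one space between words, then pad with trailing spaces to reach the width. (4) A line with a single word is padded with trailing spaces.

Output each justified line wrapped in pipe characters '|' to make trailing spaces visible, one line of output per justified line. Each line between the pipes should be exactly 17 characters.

Line 1: ['pencil', 'island', 'an'] (min_width=16, slack=1)
Line 2: ['morning', 'guitar'] (min_width=14, slack=3)
Line 3: ['big', 'bright', 'paper'] (min_width=16, slack=1)
Line 4: ['dust'] (min_width=4, slack=13)

Answer: |pencil  island an|
|morning    guitar|
|big  bright paper|
|dust             |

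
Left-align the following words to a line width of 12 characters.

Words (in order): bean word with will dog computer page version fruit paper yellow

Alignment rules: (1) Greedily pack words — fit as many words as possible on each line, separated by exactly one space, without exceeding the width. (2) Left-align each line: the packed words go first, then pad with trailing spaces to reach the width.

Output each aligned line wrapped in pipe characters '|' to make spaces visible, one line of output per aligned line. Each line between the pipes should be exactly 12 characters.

Answer: |bean word   |
|with will   |
|dog computer|
|page version|
|fruit paper |
|yellow      |

Derivation:
Line 1: ['bean', 'word'] (min_width=9, slack=3)
Line 2: ['with', 'will'] (min_width=9, slack=3)
Line 3: ['dog', 'computer'] (min_width=12, slack=0)
Line 4: ['page', 'version'] (min_width=12, slack=0)
Line 5: ['fruit', 'paper'] (min_width=11, slack=1)
Line 6: ['yellow'] (min_width=6, slack=6)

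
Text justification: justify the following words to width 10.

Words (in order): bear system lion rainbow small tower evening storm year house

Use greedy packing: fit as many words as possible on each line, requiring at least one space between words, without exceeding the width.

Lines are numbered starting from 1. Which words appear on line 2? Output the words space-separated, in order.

Line 1: ['bear'] (min_width=4, slack=6)
Line 2: ['system'] (min_width=6, slack=4)
Line 3: ['lion'] (min_width=4, slack=6)
Line 4: ['rainbow'] (min_width=7, slack=3)
Line 5: ['small'] (min_width=5, slack=5)
Line 6: ['tower'] (min_width=5, slack=5)
Line 7: ['evening'] (min_width=7, slack=3)
Line 8: ['storm', 'year'] (min_width=10, slack=0)
Line 9: ['house'] (min_width=5, slack=5)

Answer: system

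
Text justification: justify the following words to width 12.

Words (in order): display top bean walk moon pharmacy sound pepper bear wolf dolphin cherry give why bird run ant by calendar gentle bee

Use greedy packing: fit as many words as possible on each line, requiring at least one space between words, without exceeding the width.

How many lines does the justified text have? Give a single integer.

Answer: 12

Derivation:
Line 1: ['display', 'top'] (min_width=11, slack=1)
Line 2: ['bean', 'walk'] (min_width=9, slack=3)
Line 3: ['moon'] (min_width=4, slack=8)
Line 4: ['pharmacy'] (min_width=8, slack=4)
Line 5: ['sound', 'pepper'] (min_width=12, slack=0)
Line 6: ['bear', 'wolf'] (min_width=9, slack=3)
Line 7: ['dolphin'] (min_width=7, slack=5)
Line 8: ['cherry', 'give'] (min_width=11, slack=1)
Line 9: ['why', 'bird', 'run'] (min_width=12, slack=0)
Line 10: ['ant', 'by'] (min_width=6, slack=6)
Line 11: ['calendar'] (min_width=8, slack=4)
Line 12: ['gentle', 'bee'] (min_width=10, slack=2)
Total lines: 12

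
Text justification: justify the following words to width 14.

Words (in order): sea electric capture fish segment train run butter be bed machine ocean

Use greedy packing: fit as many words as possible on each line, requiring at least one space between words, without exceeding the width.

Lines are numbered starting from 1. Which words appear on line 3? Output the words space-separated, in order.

Answer: segment train

Derivation:
Line 1: ['sea', 'electric'] (min_width=12, slack=2)
Line 2: ['capture', 'fish'] (min_width=12, slack=2)
Line 3: ['segment', 'train'] (min_width=13, slack=1)
Line 4: ['run', 'butter', 'be'] (min_width=13, slack=1)
Line 5: ['bed', 'machine'] (min_width=11, slack=3)
Line 6: ['ocean'] (min_width=5, slack=9)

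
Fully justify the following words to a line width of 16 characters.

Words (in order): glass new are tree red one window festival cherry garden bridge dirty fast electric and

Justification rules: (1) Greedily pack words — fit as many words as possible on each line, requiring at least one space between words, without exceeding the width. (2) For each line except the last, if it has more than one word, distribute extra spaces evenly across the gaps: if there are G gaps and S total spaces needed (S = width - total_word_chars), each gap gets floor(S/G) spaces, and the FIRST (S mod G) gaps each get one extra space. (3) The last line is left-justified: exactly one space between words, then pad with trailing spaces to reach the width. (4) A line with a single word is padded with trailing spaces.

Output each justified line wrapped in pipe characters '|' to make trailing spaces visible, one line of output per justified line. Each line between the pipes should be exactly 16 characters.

Answer: |glass   new  are|
|tree   red   one|
|window  festival|
|cherry    garden|
|bridge     dirty|
|fast    electric|
|and             |

Derivation:
Line 1: ['glass', 'new', 'are'] (min_width=13, slack=3)
Line 2: ['tree', 'red', 'one'] (min_width=12, slack=4)
Line 3: ['window', 'festival'] (min_width=15, slack=1)
Line 4: ['cherry', 'garden'] (min_width=13, slack=3)
Line 5: ['bridge', 'dirty'] (min_width=12, slack=4)
Line 6: ['fast', 'electric'] (min_width=13, slack=3)
Line 7: ['and'] (min_width=3, slack=13)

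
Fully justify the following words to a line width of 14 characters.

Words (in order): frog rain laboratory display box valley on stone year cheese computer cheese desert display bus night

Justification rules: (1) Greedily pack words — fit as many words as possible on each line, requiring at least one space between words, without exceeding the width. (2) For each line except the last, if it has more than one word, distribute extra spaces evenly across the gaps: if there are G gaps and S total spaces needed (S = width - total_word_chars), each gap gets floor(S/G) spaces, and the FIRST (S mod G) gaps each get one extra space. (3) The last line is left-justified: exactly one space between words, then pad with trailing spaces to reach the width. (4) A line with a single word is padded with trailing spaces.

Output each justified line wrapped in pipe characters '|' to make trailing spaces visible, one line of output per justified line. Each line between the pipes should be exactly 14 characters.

Answer: |frog      rain|
|laboratory    |
|display    box|
|valley      on|
|stone     year|
|cheese        |
|computer      |
|cheese  desert|
|display    bus|
|night         |

Derivation:
Line 1: ['frog', 'rain'] (min_width=9, slack=5)
Line 2: ['laboratory'] (min_width=10, slack=4)
Line 3: ['display', 'box'] (min_width=11, slack=3)
Line 4: ['valley', 'on'] (min_width=9, slack=5)
Line 5: ['stone', 'year'] (min_width=10, slack=4)
Line 6: ['cheese'] (min_width=6, slack=8)
Line 7: ['computer'] (min_width=8, slack=6)
Line 8: ['cheese', 'desert'] (min_width=13, slack=1)
Line 9: ['display', 'bus'] (min_width=11, slack=3)
Line 10: ['night'] (min_width=5, slack=9)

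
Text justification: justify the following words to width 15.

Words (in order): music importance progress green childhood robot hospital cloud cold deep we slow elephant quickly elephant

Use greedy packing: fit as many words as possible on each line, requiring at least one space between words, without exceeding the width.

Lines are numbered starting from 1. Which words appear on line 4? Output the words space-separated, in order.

Answer: childhood robot

Derivation:
Line 1: ['music'] (min_width=5, slack=10)
Line 2: ['importance'] (min_width=10, slack=5)
Line 3: ['progress', 'green'] (min_width=14, slack=1)
Line 4: ['childhood', 'robot'] (min_width=15, slack=0)
Line 5: ['hospital', 'cloud'] (min_width=14, slack=1)
Line 6: ['cold', 'deep', 'we'] (min_width=12, slack=3)
Line 7: ['slow', 'elephant'] (min_width=13, slack=2)
Line 8: ['quickly'] (min_width=7, slack=8)
Line 9: ['elephant'] (min_width=8, slack=7)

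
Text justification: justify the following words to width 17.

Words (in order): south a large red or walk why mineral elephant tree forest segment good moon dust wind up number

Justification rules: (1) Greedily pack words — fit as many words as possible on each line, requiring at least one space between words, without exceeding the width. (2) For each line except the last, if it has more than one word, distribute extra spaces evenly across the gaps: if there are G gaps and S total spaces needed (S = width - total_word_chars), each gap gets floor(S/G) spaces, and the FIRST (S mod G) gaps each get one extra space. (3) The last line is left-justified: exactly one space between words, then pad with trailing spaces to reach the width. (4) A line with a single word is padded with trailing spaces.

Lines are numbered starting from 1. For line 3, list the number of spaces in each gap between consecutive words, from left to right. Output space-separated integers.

Answer: 2

Derivation:
Line 1: ['south', 'a', 'large', 'red'] (min_width=17, slack=0)
Line 2: ['or', 'walk', 'why'] (min_width=11, slack=6)
Line 3: ['mineral', 'elephant'] (min_width=16, slack=1)
Line 4: ['tree', 'forest'] (min_width=11, slack=6)
Line 5: ['segment', 'good', 'moon'] (min_width=17, slack=0)
Line 6: ['dust', 'wind', 'up'] (min_width=12, slack=5)
Line 7: ['number'] (min_width=6, slack=11)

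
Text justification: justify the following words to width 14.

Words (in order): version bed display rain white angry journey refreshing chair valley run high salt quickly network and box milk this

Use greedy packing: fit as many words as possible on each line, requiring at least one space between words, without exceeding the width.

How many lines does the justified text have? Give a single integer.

Answer: 10

Derivation:
Line 1: ['version', 'bed'] (min_width=11, slack=3)
Line 2: ['display', 'rain'] (min_width=12, slack=2)
Line 3: ['white', 'angry'] (min_width=11, slack=3)
Line 4: ['journey'] (min_width=7, slack=7)
Line 5: ['refreshing'] (min_width=10, slack=4)
Line 6: ['chair', 'valley'] (min_width=12, slack=2)
Line 7: ['run', 'high', 'salt'] (min_width=13, slack=1)
Line 8: ['quickly'] (min_width=7, slack=7)
Line 9: ['network', 'and'] (min_width=11, slack=3)
Line 10: ['box', 'milk', 'this'] (min_width=13, slack=1)
Total lines: 10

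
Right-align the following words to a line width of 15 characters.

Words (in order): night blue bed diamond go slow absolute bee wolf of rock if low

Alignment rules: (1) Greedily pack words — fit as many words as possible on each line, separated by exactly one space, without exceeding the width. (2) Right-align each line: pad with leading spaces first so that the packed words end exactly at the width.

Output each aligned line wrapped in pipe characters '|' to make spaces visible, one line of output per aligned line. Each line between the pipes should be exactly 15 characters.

Line 1: ['night', 'blue', 'bed'] (min_width=14, slack=1)
Line 2: ['diamond', 'go', 'slow'] (min_width=15, slack=0)
Line 3: ['absolute', 'bee'] (min_width=12, slack=3)
Line 4: ['wolf', 'of', 'rock', 'if'] (min_width=15, slack=0)
Line 5: ['low'] (min_width=3, slack=12)

Answer: | night blue bed|
|diamond go slow|
|   absolute bee|
|wolf of rock if|
|            low|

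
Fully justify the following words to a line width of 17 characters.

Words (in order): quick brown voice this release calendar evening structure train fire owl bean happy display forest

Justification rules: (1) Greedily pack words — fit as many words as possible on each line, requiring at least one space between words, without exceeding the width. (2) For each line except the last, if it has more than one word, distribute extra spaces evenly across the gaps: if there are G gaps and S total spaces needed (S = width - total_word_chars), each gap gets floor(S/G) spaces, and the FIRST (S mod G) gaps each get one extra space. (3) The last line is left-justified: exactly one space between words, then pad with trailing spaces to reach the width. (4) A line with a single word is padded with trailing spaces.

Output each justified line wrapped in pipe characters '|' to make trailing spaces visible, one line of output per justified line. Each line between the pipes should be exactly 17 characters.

Line 1: ['quick', 'brown', 'voice'] (min_width=17, slack=0)
Line 2: ['this', 'release'] (min_width=12, slack=5)
Line 3: ['calendar', 'evening'] (min_width=16, slack=1)
Line 4: ['structure', 'train'] (min_width=15, slack=2)
Line 5: ['fire', 'owl', 'bean'] (min_width=13, slack=4)
Line 6: ['happy', 'display'] (min_width=13, slack=4)
Line 7: ['forest'] (min_width=6, slack=11)

Answer: |quick brown voice|
|this      release|
|calendar  evening|
|structure   train|
|fire   owl   bean|
|happy     display|
|forest           |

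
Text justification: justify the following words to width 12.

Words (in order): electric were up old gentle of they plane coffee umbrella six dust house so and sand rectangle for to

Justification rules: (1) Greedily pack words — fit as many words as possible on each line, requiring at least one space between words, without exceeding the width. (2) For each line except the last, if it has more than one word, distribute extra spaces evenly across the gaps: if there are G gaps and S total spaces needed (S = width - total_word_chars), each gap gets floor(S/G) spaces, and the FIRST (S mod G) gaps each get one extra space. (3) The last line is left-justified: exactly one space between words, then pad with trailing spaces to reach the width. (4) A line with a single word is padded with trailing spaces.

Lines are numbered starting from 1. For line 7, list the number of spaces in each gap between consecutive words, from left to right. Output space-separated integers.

Answer: 3

Derivation:
Line 1: ['electric'] (min_width=8, slack=4)
Line 2: ['were', 'up', 'old'] (min_width=11, slack=1)
Line 3: ['gentle', 'of'] (min_width=9, slack=3)
Line 4: ['they', 'plane'] (min_width=10, slack=2)
Line 5: ['coffee'] (min_width=6, slack=6)
Line 6: ['umbrella', 'six'] (min_width=12, slack=0)
Line 7: ['dust', 'house'] (min_width=10, slack=2)
Line 8: ['so', 'and', 'sand'] (min_width=11, slack=1)
Line 9: ['rectangle'] (min_width=9, slack=3)
Line 10: ['for', 'to'] (min_width=6, slack=6)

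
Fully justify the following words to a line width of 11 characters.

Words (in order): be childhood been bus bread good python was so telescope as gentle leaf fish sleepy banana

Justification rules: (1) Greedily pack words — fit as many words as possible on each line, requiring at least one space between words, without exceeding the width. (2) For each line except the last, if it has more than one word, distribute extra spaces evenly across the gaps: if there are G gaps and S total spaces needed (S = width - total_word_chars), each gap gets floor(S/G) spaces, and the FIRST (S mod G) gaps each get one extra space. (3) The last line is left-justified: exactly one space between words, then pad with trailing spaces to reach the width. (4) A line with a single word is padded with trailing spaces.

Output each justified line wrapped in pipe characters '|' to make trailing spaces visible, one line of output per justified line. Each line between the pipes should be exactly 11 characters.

Answer: |be         |
|childhood  |
|been    bus|
|bread  good|
|python  was|
|so         |
|telescope  |
|as   gentle|
|leaf   fish|
|sleepy     |
|banana     |

Derivation:
Line 1: ['be'] (min_width=2, slack=9)
Line 2: ['childhood'] (min_width=9, slack=2)
Line 3: ['been', 'bus'] (min_width=8, slack=3)
Line 4: ['bread', 'good'] (min_width=10, slack=1)
Line 5: ['python', 'was'] (min_width=10, slack=1)
Line 6: ['so'] (min_width=2, slack=9)
Line 7: ['telescope'] (min_width=9, slack=2)
Line 8: ['as', 'gentle'] (min_width=9, slack=2)
Line 9: ['leaf', 'fish'] (min_width=9, slack=2)
Line 10: ['sleepy'] (min_width=6, slack=5)
Line 11: ['banana'] (min_width=6, slack=5)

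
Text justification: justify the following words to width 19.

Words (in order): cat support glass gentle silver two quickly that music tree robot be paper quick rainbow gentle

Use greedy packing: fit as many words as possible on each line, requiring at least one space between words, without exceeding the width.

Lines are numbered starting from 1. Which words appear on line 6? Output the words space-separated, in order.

Answer: gentle

Derivation:
Line 1: ['cat', 'support', 'glass'] (min_width=17, slack=2)
Line 2: ['gentle', 'silver', 'two'] (min_width=17, slack=2)
Line 3: ['quickly', 'that', 'music'] (min_width=18, slack=1)
Line 4: ['tree', 'robot', 'be', 'paper'] (min_width=19, slack=0)
Line 5: ['quick', 'rainbow'] (min_width=13, slack=6)
Line 6: ['gentle'] (min_width=6, slack=13)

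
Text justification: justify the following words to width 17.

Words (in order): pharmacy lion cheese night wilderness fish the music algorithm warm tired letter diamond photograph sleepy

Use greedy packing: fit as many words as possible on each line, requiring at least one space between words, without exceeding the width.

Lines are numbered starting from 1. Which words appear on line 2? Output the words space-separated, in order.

Line 1: ['pharmacy', 'lion'] (min_width=13, slack=4)
Line 2: ['cheese', 'night'] (min_width=12, slack=5)
Line 3: ['wilderness', 'fish'] (min_width=15, slack=2)
Line 4: ['the', 'music'] (min_width=9, slack=8)
Line 5: ['algorithm', 'warm'] (min_width=14, slack=3)
Line 6: ['tired', 'letter'] (min_width=12, slack=5)
Line 7: ['diamond'] (min_width=7, slack=10)
Line 8: ['photograph', 'sleepy'] (min_width=17, slack=0)

Answer: cheese night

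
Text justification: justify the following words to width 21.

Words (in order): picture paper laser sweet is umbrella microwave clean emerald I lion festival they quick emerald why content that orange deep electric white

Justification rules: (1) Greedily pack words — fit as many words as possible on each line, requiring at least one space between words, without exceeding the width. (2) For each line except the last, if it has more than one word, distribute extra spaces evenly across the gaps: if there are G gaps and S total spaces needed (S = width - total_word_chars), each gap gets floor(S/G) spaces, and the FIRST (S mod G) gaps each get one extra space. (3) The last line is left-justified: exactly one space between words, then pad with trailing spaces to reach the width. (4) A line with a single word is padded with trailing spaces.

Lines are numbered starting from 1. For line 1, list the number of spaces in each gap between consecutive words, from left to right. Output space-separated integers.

Line 1: ['picture', 'paper', 'laser'] (min_width=19, slack=2)
Line 2: ['sweet', 'is', 'umbrella'] (min_width=17, slack=4)
Line 3: ['microwave', 'clean'] (min_width=15, slack=6)
Line 4: ['emerald', 'I', 'lion'] (min_width=14, slack=7)
Line 5: ['festival', 'they', 'quick'] (min_width=19, slack=2)
Line 6: ['emerald', 'why', 'content'] (min_width=19, slack=2)
Line 7: ['that', 'orange', 'deep'] (min_width=16, slack=5)
Line 8: ['electric', 'white'] (min_width=14, slack=7)

Answer: 2 2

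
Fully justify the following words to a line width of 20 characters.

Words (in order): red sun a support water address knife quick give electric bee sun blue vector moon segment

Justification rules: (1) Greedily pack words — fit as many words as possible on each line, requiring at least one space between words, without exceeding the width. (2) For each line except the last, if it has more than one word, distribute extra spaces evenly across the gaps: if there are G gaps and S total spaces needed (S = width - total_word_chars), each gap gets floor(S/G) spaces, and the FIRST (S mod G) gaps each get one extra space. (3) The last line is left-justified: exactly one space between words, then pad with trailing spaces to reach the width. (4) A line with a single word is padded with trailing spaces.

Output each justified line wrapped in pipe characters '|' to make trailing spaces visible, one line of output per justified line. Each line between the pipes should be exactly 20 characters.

Line 1: ['red', 'sun', 'a', 'support'] (min_width=17, slack=3)
Line 2: ['water', 'address', 'knife'] (min_width=19, slack=1)
Line 3: ['quick', 'give', 'electric'] (min_width=19, slack=1)
Line 4: ['bee', 'sun', 'blue', 'vector'] (min_width=19, slack=1)
Line 5: ['moon', 'segment'] (min_width=12, slack=8)

Answer: |red  sun  a  support|
|water  address knife|
|quick  give electric|
|bee  sun blue vector|
|moon segment        |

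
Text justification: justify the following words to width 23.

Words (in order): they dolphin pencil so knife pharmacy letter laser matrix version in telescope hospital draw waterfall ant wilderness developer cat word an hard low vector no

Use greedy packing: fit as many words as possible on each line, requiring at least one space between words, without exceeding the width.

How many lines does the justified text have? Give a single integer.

Line 1: ['they', 'dolphin', 'pencil', 'so'] (min_width=22, slack=1)
Line 2: ['knife', 'pharmacy', 'letter'] (min_width=21, slack=2)
Line 3: ['laser', 'matrix', 'version', 'in'] (min_width=23, slack=0)
Line 4: ['telescope', 'hospital', 'draw'] (min_width=23, slack=0)
Line 5: ['waterfall', 'ant'] (min_width=13, slack=10)
Line 6: ['wilderness', 'developer'] (min_width=20, slack=3)
Line 7: ['cat', 'word', 'an', 'hard', 'low'] (min_width=20, slack=3)
Line 8: ['vector', 'no'] (min_width=9, slack=14)
Total lines: 8

Answer: 8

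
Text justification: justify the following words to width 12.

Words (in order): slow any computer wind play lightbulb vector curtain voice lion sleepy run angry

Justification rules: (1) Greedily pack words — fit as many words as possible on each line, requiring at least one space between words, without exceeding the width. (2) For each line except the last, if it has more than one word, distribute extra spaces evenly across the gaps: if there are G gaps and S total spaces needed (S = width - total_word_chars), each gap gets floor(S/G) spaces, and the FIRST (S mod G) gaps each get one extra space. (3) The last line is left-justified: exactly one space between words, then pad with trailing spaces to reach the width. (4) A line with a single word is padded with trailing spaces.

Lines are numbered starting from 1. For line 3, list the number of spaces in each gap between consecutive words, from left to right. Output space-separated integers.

Line 1: ['slow', 'any'] (min_width=8, slack=4)
Line 2: ['computer'] (min_width=8, slack=4)
Line 3: ['wind', 'play'] (min_width=9, slack=3)
Line 4: ['lightbulb'] (min_width=9, slack=3)
Line 5: ['vector'] (min_width=6, slack=6)
Line 6: ['curtain'] (min_width=7, slack=5)
Line 7: ['voice', 'lion'] (min_width=10, slack=2)
Line 8: ['sleepy', 'run'] (min_width=10, slack=2)
Line 9: ['angry'] (min_width=5, slack=7)

Answer: 4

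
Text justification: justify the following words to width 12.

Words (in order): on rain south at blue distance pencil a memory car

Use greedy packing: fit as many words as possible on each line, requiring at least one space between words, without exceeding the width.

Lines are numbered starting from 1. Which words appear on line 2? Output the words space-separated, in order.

Line 1: ['on', 'rain'] (min_width=7, slack=5)
Line 2: ['south', 'at'] (min_width=8, slack=4)
Line 3: ['blue'] (min_width=4, slack=8)
Line 4: ['distance'] (min_width=8, slack=4)
Line 5: ['pencil', 'a'] (min_width=8, slack=4)
Line 6: ['memory', 'car'] (min_width=10, slack=2)

Answer: south at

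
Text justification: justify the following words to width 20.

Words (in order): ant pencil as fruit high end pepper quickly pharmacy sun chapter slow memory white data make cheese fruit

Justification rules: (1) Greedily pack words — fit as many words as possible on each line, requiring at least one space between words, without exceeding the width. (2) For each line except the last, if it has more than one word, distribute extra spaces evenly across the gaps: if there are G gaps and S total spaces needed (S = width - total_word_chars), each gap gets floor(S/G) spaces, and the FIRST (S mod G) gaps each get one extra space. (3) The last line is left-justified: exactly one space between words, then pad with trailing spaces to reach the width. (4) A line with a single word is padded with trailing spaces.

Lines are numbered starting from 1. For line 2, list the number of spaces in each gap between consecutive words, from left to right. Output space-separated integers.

Line 1: ['ant', 'pencil', 'as', 'fruit'] (min_width=19, slack=1)
Line 2: ['high', 'end', 'pepper'] (min_width=15, slack=5)
Line 3: ['quickly', 'pharmacy', 'sun'] (min_width=20, slack=0)
Line 4: ['chapter', 'slow', 'memory'] (min_width=19, slack=1)
Line 5: ['white', 'data', 'make'] (min_width=15, slack=5)
Line 6: ['cheese', 'fruit'] (min_width=12, slack=8)

Answer: 4 3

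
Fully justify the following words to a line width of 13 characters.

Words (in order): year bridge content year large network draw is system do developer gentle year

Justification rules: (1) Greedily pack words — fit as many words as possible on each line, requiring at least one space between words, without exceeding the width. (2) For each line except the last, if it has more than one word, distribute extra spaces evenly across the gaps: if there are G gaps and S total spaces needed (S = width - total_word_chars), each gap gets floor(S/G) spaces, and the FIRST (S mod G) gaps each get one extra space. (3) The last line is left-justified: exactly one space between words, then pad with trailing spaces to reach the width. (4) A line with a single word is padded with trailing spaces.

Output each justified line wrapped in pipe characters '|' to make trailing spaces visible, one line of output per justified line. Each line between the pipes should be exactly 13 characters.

Answer: |year   bridge|
|content  year|
|large network|
|draw       is|
|system     do|
|developer    |
|gentle year  |

Derivation:
Line 1: ['year', 'bridge'] (min_width=11, slack=2)
Line 2: ['content', 'year'] (min_width=12, slack=1)
Line 3: ['large', 'network'] (min_width=13, slack=0)
Line 4: ['draw', 'is'] (min_width=7, slack=6)
Line 5: ['system', 'do'] (min_width=9, slack=4)
Line 6: ['developer'] (min_width=9, slack=4)
Line 7: ['gentle', 'year'] (min_width=11, slack=2)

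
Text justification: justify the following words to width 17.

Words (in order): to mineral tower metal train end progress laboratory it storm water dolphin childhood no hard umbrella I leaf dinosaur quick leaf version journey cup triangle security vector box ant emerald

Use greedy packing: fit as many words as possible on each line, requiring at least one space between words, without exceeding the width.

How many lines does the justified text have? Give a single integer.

Line 1: ['to', 'mineral', 'tower'] (min_width=16, slack=1)
Line 2: ['metal', 'train', 'end'] (min_width=15, slack=2)
Line 3: ['progress'] (min_width=8, slack=9)
Line 4: ['laboratory', 'it'] (min_width=13, slack=4)
Line 5: ['storm', 'water'] (min_width=11, slack=6)
Line 6: ['dolphin', 'childhood'] (min_width=17, slack=0)
Line 7: ['no', 'hard', 'umbrella'] (min_width=16, slack=1)
Line 8: ['I', 'leaf', 'dinosaur'] (min_width=15, slack=2)
Line 9: ['quick', 'leaf'] (min_width=10, slack=7)
Line 10: ['version', 'journey'] (min_width=15, slack=2)
Line 11: ['cup', 'triangle'] (min_width=12, slack=5)
Line 12: ['security', 'vector'] (min_width=15, slack=2)
Line 13: ['box', 'ant', 'emerald'] (min_width=15, slack=2)
Total lines: 13

Answer: 13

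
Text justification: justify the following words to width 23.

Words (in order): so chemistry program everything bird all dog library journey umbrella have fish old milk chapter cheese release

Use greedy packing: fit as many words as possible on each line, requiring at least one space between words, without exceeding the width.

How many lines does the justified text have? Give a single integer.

Line 1: ['so', 'chemistry', 'program'] (min_width=20, slack=3)
Line 2: ['everything', 'bird', 'all', 'dog'] (min_width=23, slack=0)
Line 3: ['library', 'journey'] (min_width=15, slack=8)
Line 4: ['umbrella', 'have', 'fish', 'old'] (min_width=22, slack=1)
Line 5: ['milk', 'chapter', 'cheese'] (min_width=19, slack=4)
Line 6: ['release'] (min_width=7, slack=16)
Total lines: 6

Answer: 6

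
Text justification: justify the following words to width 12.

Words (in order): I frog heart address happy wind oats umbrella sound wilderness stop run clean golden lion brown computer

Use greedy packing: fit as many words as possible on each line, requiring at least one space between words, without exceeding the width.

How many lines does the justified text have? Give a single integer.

Line 1: ['I', 'frog', 'heart'] (min_width=12, slack=0)
Line 2: ['address'] (min_width=7, slack=5)
Line 3: ['happy', 'wind'] (min_width=10, slack=2)
Line 4: ['oats'] (min_width=4, slack=8)
Line 5: ['umbrella'] (min_width=8, slack=4)
Line 6: ['sound'] (min_width=5, slack=7)
Line 7: ['wilderness'] (min_width=10, slack=2)
Line 8: ['stop', 'run'] (min_width=8, slack=4)
Line 9: ['clean', 'golden'] (min_width=12, slack=0)
Line 10: ['lion', 'brown'] (min_width=10, slack=2)
Line 11: ['computer'] (min_width=8, slack=4)
Total lines: 11

Answer: 11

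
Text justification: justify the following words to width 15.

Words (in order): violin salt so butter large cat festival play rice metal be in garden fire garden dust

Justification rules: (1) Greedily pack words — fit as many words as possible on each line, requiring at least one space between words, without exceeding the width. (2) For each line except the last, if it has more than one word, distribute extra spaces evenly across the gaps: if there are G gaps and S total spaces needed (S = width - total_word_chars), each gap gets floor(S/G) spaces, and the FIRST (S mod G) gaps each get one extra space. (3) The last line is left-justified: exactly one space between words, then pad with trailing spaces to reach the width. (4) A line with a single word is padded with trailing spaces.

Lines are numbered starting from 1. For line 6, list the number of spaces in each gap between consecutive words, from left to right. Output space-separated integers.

Line 1: ['violin', 'salt', 'so'] (min_width=14, slack=1)
Line 2: ['butter', 'large'] (min_width=12, slack=3)
Line 3: ['cat', 'festival'] (min_width=12, slack=3)
Line 4: ['play', 'rice', 'metal'] (min_width=15, slack=0)
Line 5: ['be', 'in', 'garden'] (min_width=12, slack=3)
Line 6: ['fire', 'garden'] (min_width=11, slack=4)
Line 7: ['dust'] (min_width=4, slack=11)

Answer: 5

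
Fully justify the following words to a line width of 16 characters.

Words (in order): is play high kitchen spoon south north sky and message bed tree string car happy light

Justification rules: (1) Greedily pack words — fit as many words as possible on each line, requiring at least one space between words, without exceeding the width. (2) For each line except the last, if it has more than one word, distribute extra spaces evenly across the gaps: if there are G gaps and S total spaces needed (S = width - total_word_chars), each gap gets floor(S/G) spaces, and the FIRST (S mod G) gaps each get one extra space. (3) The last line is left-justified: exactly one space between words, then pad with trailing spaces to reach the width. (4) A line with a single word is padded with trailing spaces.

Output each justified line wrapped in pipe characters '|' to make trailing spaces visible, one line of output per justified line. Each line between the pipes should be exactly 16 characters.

Answer: |is   play   high|
|kitchen    spoon|
|south  north sky|
|and  message bed|
|tree  string car|
|happy light     |

Derivation:
Line 1: ['is', 'play', 'high'] (min_width=12, slack=4)
Line 2: ['kitchen', 'spoon'] (min_width=13, slack=3)
Line 3: ['south', 'north', 'sky'] (min_width=15, slack=1)
Line 4: ['and', 'message', 'bed'] (min_width=15, slack=1)
Line 5: ['tree', 'string', 'car'] (min_width=15, slack=1)
Line 6: ['happy', 'light'] (min_width=11, slack=5)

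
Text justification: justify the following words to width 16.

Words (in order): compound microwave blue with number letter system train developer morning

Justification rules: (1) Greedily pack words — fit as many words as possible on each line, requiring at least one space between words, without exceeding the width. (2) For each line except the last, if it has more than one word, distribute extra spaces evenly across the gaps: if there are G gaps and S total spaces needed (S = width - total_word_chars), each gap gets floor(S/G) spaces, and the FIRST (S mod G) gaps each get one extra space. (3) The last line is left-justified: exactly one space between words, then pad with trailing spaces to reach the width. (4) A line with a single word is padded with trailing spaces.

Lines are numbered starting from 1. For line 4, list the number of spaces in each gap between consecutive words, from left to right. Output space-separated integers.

Line 1: ['compound'] (min_width=8, slack=8)
Line 2: ['microwave', 'blue'] (min_width=14, slack=2)
Line 3: ['with', 'number'] (min_width=11, slack=5)
Line 4: ['letter', 'system'] (min_width=13, slack=3)
Line 5: ['train', 'developer'] (min_width=15, slack=1)
Line 6: ['morning'] (min_width=7, slack=9)

Answer: 4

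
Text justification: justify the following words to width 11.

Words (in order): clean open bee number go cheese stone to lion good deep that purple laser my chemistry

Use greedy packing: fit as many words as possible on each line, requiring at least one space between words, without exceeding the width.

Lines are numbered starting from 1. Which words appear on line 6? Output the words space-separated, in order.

Answer: deep that

Derivation:
Line 1: ['clean', 'open'] (min_width=10, slack=1)
Line 2: ['bee', 'number'] (min_width=10, slack=1)
Line 3: ['go', 'cheese'] (min_width=9, slack=2)
Line 4: ['stone', 'to'] (min_width=8, slack=3)
Line 5: ['lion', 'good'] (min_width=9, slack=2)
Line 6: ['deep', 'that'] (min_width=9, slack=2)
Line 7: ['purple'] (min_width=6, slack=5)
Line 8: ['laser', 'my'] (min_width=8, slack=3)
Line 9: ['chemistry'] (min_width=9, slack=2)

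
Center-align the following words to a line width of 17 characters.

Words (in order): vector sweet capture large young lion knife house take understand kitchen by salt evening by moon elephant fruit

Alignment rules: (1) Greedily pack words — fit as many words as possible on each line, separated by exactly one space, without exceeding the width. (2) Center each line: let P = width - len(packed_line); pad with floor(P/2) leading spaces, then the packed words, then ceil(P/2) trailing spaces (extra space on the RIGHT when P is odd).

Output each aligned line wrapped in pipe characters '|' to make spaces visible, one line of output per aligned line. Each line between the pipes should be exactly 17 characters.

Line 1: ['vector', 'sweet'] (min_width=12, slack=5)
Line 2: ['capture', 'large'] (min_width=13, slack=4)
Line 3: ['young', 'lion', 'knife'] (min_width=16, slack=1)
Line 4: ['house', 'take'] (min_width=10, slack=7)
Line 5: ['understand'] (min_width=10, slack=7)
Line 6: ['kitchen', 'by', 'salt'] (min_width=15, slack=2)
Line 7: ['evening', 'by', 'moon'] (min_width=15, slack=2)
Line 8: ['elephant', 'fruit'] (min_width=14, slack=3)

Answer: |  vector sweet   |
|  capture large  |
|young lion knife |
|   house take    |
|   understand    |
| kitchen by salt |
| evening by moon |
| elephant fruit  |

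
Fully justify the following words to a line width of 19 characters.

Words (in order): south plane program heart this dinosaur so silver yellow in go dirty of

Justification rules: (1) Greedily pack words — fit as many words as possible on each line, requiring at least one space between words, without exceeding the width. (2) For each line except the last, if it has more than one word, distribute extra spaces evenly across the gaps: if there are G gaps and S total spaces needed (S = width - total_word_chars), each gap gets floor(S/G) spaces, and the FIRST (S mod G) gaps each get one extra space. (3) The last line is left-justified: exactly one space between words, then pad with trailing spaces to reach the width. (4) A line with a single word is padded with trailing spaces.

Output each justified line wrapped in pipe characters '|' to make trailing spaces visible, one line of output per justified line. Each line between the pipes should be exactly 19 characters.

Answer: |south plane program|
|heart this dinosaur|
|so silver yellow in|
|go dirty of        |

Derivation:
Line 1: ['south', 'plane', 'program'] (min_width=19, slack=0)
Line 2: ['heart', 'this', 'dinosaur'] (min_width=19, slack=0)
Line 3: ['so', 'silver', 'yellow', 'in'] (min_width=19, slack=0)
Line 4: ['go', 'dirty', 'of'] (min_width=11, slack=8)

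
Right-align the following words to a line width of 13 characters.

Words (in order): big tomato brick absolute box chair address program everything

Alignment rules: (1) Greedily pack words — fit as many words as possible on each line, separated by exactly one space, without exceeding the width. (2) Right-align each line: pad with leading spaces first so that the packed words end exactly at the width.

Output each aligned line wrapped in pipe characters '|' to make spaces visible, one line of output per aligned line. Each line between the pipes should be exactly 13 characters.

Answer: |   big tomato|
|        brick|
| absolute box|
|chair address|
|      program|
|   everything|

Derivation:
Line 1: ['big', 'tomato'] (min_width=10, slack=3)
Line 2: ['brick'] (min_width=5, slack=8)
Line 3: ['absolute', 'box'] (min_width=12, slack=1)
Line 4: ['chair', 'address'] (min_width=13, slack=0)
Line 5: ['program'] (min_width=7, slack=6)
Line 6: ['everything'] (min_width=10, slack=3)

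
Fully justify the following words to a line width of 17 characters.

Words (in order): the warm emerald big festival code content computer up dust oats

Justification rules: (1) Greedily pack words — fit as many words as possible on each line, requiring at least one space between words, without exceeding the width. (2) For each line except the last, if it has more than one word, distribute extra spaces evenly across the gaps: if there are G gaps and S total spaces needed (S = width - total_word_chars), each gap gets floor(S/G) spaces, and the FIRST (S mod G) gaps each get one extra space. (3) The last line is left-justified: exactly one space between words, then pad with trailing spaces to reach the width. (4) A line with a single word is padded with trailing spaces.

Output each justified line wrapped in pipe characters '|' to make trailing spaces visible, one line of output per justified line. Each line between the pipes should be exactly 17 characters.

Answer: |the  warm emerald|
|big festival code|
|content  computer|
|up dust oats     |

Derivation:
Line 1: ['the', 'warm', 'emerald'] (min_width=16, slack=1)
Line 2: ['big', 'festival', 'code'] (min_width=17, slack=0)
Line 3: ['content', 'computer'] (min_width=16, slack=1)
Line 4: ['up', 'dust', 'oats'] (min_width=12, slack=5)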